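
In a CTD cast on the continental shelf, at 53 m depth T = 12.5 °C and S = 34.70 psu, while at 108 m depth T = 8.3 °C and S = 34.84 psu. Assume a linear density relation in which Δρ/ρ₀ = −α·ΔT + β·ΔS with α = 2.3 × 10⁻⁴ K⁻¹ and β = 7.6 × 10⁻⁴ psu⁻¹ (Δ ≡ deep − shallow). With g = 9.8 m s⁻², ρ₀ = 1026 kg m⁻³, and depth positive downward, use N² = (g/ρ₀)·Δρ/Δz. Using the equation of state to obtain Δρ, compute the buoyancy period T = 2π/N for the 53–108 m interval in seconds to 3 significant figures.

ΔT = -4.2 K, ΔS = +0.14 psu (deep − shallow).
Δρ/ρ₀ = −αΔT + βΔS = 9.66 × 10⁻⁴ + 1.064 × 10⁻⁴ = 1.0724 × 10⁻³, so Δρ ≈ 1.100 kg m⁻³.
N² = (g/ρ₀)·Δρ/Δz = g·(Δρ/ρ₀)/Δz = 9.8 × 1.0724 × 10⁻³ / 55 = 1.9108 × 10⁻⁴ s⁻².
N = √(1.9108 × 10⁻⁴) = 0.013823 rad s⁻¹ → T = 2π/N = 454.55 s ≈ 455 s.

455 s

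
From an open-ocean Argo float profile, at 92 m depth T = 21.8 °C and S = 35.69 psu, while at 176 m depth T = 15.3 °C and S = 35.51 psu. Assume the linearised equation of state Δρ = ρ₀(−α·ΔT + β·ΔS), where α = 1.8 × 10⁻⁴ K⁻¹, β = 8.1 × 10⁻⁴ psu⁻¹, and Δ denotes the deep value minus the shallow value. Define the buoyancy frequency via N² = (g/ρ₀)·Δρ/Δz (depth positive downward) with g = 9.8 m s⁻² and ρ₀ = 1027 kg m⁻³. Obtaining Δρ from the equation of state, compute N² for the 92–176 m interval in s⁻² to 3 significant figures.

ΔT = -6.5 K, ΔS = -0.18 psu (deep − shallow).
Δρ/ρ₀ = −αΔT + βΔS = 1.17 × 10⁻³ − 1.458 × 10⁻⁴ = 1.0242 × 10⁻³, so Δρ ≈ 1.052 kg m⁻³.
N² = (g/ρ₀)·Δρ/Δz = g·(Δρ/ρ₀)/Δz = 9.8 × 1.0242 × 10⁻³ / 84 = 1.1949 × 10⁻⁴ s⁻² ≈ 1.19 × 10⁻⁴ s⁻².

1.19 × 10⁻⁴ s⁻²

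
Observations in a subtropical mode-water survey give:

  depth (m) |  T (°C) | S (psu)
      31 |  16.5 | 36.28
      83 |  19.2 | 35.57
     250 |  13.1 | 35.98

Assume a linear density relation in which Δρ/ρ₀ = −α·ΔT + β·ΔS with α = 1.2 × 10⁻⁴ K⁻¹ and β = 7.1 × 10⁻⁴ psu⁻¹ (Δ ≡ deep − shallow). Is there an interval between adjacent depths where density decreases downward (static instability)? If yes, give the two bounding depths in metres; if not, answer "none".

Evaluate Δρ/ρ₀ = −αΔT + βΔS across each adjacent pair:
  31–83 m: −αΔT+βΔS = −(1.2 × 10⁻⁴)(+2.7)+(7.1 × 10⁻⁴)(-0.71) = -8.3 × 10⁻⁴ → UNSTABLE
  83–250 m: −αΔT+βΔS = −(1.2 × 10⁻⁴)(-6.1)+(7.1 × 10⁻⁴)(+0.41) = 1.0 × 10⁻³ → stable
The 31–83 m interval has Δρ < 0: lighter water underlies denser water.

31–83 m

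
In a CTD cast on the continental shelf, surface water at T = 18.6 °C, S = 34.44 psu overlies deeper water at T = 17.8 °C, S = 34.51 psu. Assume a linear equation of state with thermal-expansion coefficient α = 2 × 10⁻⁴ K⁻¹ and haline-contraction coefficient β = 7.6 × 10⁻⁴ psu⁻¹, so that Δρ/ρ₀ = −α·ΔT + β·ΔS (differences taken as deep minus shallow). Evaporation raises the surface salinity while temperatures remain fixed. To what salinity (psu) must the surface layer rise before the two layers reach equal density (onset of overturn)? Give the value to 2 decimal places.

34.72 psu

Neutral buoyancy requires −α(T_deep − T_surf) + β(S_deep − S_surf′) = 0.
S_surf′ = S_deep − (α/β)·ΔT = 34.51 − (2 × 10⁻⁴/7.6 × 10⁻⁴)·(-0.8) = 34.7205 psu.
Increase required: 34.7205 − 34.44 = 0.2805 psu.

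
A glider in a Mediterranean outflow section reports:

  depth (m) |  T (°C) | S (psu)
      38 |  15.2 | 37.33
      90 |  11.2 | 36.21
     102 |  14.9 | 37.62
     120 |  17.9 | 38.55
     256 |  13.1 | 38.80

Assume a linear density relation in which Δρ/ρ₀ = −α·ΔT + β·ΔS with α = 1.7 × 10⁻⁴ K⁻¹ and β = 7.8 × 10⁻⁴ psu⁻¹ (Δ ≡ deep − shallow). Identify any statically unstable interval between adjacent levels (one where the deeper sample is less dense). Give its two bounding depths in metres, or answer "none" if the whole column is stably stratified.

38–90 m

Evaluate Δρ/ρ₀ = −αΔT + βΔS across each adjacent pair:
  38–90 m: −αΔT+βΔS = −(1.7 × 10⁻⁴)(-4.0)+(7.8 × 10⁻⁴)(-1.12) = -1.9 × 10⁻⁴ → UNSTABLE
  90–102 m: −αΔT+βΔS = −(1.7 × 10⁻⁴)(+3.7)+(7.8 × 10⁻⁴)(+1.41) = 4.7 × 10⁻⁴ → stable
  102–120 m: −αΔT+βΔS = −(1.7 × 10⁻⁴)(+3.0)+(7.8 × 10⁻⁴)(+0.93) = 2.2 × 10⁻⁴ → stable
  120–256 m: −αΔT+βΔS = −(1.7 × 10⁻⁴)(-4.8)+(7.8 × 10⁻⁴)(+0.25) = 1.0 × 10⁻³ → stable
The 38–90 m interval has Δρ < 0: lighter water underlies denser water.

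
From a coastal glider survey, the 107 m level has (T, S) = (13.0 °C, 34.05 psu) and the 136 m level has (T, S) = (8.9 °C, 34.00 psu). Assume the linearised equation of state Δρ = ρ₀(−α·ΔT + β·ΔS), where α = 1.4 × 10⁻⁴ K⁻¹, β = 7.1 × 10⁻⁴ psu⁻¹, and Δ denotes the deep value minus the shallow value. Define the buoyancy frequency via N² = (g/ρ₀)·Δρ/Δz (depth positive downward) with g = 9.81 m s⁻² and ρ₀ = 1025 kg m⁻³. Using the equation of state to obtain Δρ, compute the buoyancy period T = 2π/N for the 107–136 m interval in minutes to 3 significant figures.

ΔT = -4.1 K, ΔS = -0.05 psu (deep − shallow).
Δρ/ρ₀ = −αΔT + βΔS = 5.74 × 10⁻⁴ − 3.55 × 10⁻⁵ = 5.385 × 10⁻⁴, so Δρ ≈ 0.5520 kg m⁻³.
N² = (g/ρ₀)·Δρ/Δz = g·(Δρ/ρ₀)/Δz = 9.81 × 5.385 × 10⁻⁴ / 29 = 1.8216 × 10⁻⁴ s⁻².
N = √(1.8216 × 10⁻⁴) = 0.013497 rad s⁻¹ → T = 2π/N = 465.52 s = 7.7587 min ≈ 7.76 min.

7.76 min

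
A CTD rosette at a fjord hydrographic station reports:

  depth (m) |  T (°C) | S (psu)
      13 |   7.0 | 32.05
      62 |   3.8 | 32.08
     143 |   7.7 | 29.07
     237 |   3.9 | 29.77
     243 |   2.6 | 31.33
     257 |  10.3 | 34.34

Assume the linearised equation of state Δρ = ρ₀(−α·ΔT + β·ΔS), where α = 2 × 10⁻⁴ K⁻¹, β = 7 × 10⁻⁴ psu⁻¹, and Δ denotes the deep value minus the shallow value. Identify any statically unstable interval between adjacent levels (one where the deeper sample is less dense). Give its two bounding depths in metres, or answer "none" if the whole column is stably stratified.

62–143 m

Evaluate Δρ/ρ₀ = −αΔT + βΔS across each adjacent pair:
  13–62 m: −αΔT+βΔS = −(2 × 10⁻⁴)(-3.2)+(7 × 10⁻⁴)(+0.03) = 6.6 × 10⁻⁴ → stable
  62–143 m: −αΔT+βΔS = −(2 × 10⁻⁴)(+3.9)+(7 × 10⁻⁴)(-3.01) = -2.9 × 10⁻³ → UNSTABLE
  143–237 m: −αΔT+βΔS = −(2 × 10⁻⁴)(-3.8)+(7 × 10⁻⁴)(+0.70) = 1.3 × 10⁻³ → stable
  237–243 m: −αΔT+βΔS = −(2 × 10⁻⁴)(-1.3)+(7 × 10⁻⁴)(+1.56) = 1.4 × 10⁻³ → stable
  243–257 m: −αΔT+βΔS = −(2 × 10⁻⁴)(+7.7)+(7 × 10⁻⁴)(+3.01) = 5.7 × 10⁻⁴ → stable
The 62–143 m interval has Δρ < 0: lighter water underlies denser water.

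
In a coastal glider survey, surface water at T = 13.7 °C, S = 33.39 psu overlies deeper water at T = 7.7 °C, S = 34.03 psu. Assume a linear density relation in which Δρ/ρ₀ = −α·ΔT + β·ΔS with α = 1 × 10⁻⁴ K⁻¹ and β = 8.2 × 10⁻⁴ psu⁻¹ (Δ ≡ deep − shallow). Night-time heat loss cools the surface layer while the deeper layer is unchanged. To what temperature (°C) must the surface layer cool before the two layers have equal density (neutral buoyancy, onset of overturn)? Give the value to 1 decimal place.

2.5 °C

Neutral buoyancy requires Δρ = 0, i.e. −α(T_deep − T_surf′) + β(S_deep − S_surf) = 0.
T_surf′ = T_deep − (β/α)·ΔS = 7.7 − (8.2 × 10⁻⁴/1 × 10⁻⁴)·(+0.64) = 2.452 °C.
Cooling required: 13.7 − (2.452) = 11.248 °C.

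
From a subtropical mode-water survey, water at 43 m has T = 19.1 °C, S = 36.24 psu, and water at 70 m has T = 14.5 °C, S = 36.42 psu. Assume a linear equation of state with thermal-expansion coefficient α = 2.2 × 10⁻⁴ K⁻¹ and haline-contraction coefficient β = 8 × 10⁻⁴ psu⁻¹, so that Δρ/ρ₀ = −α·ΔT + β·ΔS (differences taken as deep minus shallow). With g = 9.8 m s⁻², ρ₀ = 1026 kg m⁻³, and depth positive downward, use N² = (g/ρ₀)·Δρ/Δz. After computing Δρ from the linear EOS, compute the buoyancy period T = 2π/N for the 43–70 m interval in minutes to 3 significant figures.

5.11 min

ΔT = -4.6 K, ΔS = +0.18 psu (deep − shallow).
Δρ/ρ₀ = −αΔT + βΔS = 1.012 × 10⁻³ + 1.44 × 10⁻⁴ = 1.156 × 10⁻³, so Δρ ≈ 1.186 kg m⁻³.
N² = (g/ρ₀)·Δρ/Δz = g·(Δρ/ρ₀)/Δz = 9.8 × 1.156 × 10⁻³ / 27 = 4.1959 × 10⁻⁴ s⁻².
N = √(4.1959 × 10⁻⁴) = 0.020484 rad s⁻¹ → T = 2π/N = 306.74 s = 5.1123 min ≈ 5.11 min.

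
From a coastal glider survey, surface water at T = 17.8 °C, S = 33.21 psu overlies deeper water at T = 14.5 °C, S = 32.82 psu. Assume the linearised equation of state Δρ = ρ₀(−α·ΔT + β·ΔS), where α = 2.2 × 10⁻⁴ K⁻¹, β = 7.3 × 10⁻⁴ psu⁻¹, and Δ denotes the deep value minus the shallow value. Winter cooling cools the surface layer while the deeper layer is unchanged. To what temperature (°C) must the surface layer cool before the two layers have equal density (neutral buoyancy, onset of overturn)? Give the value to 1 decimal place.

Neutral buoyancy requires Δρ = 0, i.e. −α(T_deep − T_surf′) + β(S_deep − S_surf) = 0.
T_surf′ = T_deep − (β/α)·ΔS = 14.5 − (7.3 × 10⁻⁴/2.2 × 10⁻⁴)·(-0.39) = 15.794 °C.
Cooling required: 17.8 − (15.794) = 2.006 °C.

15.8 °C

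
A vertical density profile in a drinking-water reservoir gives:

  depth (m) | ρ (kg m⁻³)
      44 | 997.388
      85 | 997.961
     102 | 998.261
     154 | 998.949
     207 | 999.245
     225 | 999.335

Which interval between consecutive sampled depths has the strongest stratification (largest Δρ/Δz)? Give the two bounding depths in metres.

Compute the density gradient over each adjacent pair:
  44–85 m: Δρ/Δz = 0.573/41 = 0.014 kg m⁻⁴
  85–102 m: Δρ/Δz = 0.300/17 = 0.018 kg m⁻⁴
  102–154 m: Δρ/Δz = 0.688/52 = 0.013 kg m⁻⁴
  154–207 m: Δρ/Δz = 0.296/53 = 5.6 × 10⁻³ kg m⁻⁴
  207–225 m: Δρ/Δz = 0.090/18 = 5.0 × 10⁻³ kg m⁻⁴
The largest gradient is in the 85–102 m interval — the pycnocline.

85–102 m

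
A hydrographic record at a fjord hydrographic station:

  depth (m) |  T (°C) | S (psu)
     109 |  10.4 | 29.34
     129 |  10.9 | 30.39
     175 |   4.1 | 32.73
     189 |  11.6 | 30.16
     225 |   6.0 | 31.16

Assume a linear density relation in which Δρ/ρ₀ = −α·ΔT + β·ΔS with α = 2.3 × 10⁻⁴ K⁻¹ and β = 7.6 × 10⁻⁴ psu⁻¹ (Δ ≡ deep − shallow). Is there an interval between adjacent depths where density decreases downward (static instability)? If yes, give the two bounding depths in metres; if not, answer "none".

Evaluate Δρ/ρ₀ = −αΔT + βΔS across each adjacent pair:
  109–129 m: −αΔT+βΔS = −(2.3 × 10⁻⁴)(+0.5)+(7.6 × 10⁻⁴)(+1.05) = 6.8 × 10⁻⁴ → stable
  129–175 m: −αΔT+βΔS = −(2.3 × 10⁻⁴)(-6.8)+(7.6 × 10⁻⁴)(+2.34) = 3.3 × 10⁻³ → stable
  175–189 m: −αΔT+βΔS = −(2.3 × 10⁻⁴)(+7.5)+(7.6 × 10⁻⁴)(-2.57) = -3.7 × 10⁻³ → UNSTABLE
  189–225 m: −αΔT+βΔS = −(2.3 × 10⁻⁴)(-5.6)+(7.6 × 10⁻⁴)(+1.00) = 2.0 × 10⁻³ → stable
The 175–189 m interval has Δρ < 0: lighter water underlies denser water.

175–189 m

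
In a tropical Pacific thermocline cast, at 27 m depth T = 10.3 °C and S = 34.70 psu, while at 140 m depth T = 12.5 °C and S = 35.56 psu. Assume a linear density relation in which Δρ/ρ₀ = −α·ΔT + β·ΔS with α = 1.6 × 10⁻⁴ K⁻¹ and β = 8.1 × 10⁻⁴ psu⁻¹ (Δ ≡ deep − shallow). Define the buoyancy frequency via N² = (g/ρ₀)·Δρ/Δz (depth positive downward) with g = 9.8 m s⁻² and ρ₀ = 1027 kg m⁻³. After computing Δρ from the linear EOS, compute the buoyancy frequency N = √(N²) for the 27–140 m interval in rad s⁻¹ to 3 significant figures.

ΔT = +2.2 K, ΔS = +0.86 psu (deep − shallow).
Δρ/ρ₀ = −αΔT + βΔS = -3.52 × 10⁻⁴ + 6.966 × 10⁻⁴ = 3.446 × 10⁻⁴, so Δρ ≈ 0.3539 kg m⁻³.
N² = (g/ρ₀)·Δρ/Δz = g·(Δρ/ρ₀)/Δz = 9.8 × 3.446 × 10⁻⁴ / 113 = 2.9886 × 10⁻⁵ s⁻².
N = √(2.9886 × 10⁻⁵) = 5.4668 × 10⁻³ rad s⁻¹ ≈ 5.47 × 10⁻³ rad s⁻¹.

5.47 × 10⁻³ rad s⁻¹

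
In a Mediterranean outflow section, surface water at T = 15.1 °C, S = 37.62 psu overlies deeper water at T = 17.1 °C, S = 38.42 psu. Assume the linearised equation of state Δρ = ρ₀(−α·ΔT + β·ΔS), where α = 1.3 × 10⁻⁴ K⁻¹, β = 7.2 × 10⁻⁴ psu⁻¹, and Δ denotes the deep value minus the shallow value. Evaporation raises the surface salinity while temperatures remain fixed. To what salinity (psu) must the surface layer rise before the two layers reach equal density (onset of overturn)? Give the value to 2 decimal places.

38.06 psu

Neutral buoyancy requires −α(T_deep − T_surf) + β(S_deep − S_surf′) = 0.
S_surf′ = S_deep − (α/β)·ΔT = 38.42 − (1.3 × 10⁻⁴/7.2 × 10⁻⁴)·(+2.0) = 38.0589 psu.
Increase required: 38.0589 − 37.62 = 0.4389 psu.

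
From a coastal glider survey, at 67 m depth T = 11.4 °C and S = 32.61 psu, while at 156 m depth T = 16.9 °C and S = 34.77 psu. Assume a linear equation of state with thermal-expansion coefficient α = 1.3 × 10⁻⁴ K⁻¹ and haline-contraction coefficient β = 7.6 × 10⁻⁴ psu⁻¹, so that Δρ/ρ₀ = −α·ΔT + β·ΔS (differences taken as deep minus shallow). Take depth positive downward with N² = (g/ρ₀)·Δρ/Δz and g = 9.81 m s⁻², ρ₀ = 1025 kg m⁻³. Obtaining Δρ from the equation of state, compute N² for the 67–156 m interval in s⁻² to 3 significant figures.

ΔT = +5.5 K, ΔS = +2.16 psu (deep − shallow).
Δρ/ρ₀ = −αΔT + βΔS = -7.15 × 10⁻⁴ + 1.6416 × 10⁻³ = 9.266 × 10⁻⁴, so Δρ ≈ 0.9498 kg m⁻³.
N² = (g/ρ₀)·Δρ/Δz = g·(Δρ/ρ₀)/Δz = 9.81 × 9.266 × 10⁻⁴ / 89 = 1.0213 × 10⁻⁴ s⁻² ≈ 1.02 × 10⁻⁴ s⁻².

1.02 × 10⁻⁴ s⁻²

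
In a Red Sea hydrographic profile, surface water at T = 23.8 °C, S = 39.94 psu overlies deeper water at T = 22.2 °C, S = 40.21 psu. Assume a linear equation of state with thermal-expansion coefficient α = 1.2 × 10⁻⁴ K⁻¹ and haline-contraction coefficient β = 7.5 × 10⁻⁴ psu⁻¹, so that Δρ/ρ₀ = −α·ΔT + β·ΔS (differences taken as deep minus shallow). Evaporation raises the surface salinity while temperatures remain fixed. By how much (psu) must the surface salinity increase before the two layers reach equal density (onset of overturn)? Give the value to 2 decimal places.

0.53 psu

Neutral buoyancy requires −α(T_deep − T_surf) + β(S_deep − S_surf′) = 0.
S_surf′ = S_deep − (α/β)·ΔT = 40.21 − (1.2 × 10⁻⁴/7.5 × 10⁻⁴)·(-1.6) = 40.4660 psu.
Increase required: 40.4660 − 39.94 = 0.5260 psu.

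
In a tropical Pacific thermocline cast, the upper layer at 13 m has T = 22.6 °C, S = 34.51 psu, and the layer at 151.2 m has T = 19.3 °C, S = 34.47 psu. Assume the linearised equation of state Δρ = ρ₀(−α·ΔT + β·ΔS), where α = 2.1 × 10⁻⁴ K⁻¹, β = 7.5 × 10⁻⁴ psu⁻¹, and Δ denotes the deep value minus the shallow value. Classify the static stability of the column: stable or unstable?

ΔT = 19.3 − 22.6 = -3.3 K and ΔS = 34.47 − 34.51 = -0.04 psu (deep − shallow).
−αΔT = 6.93 × 10⁻⁴; βΔS = -3.00 × 10⁻⁵; sum Δρ/ρ₀ = 6.63 × 10⁻⁴.
Δρ/ρ₀ > 0, so Δρ > 0: deeper water is denser → statically stable.

stable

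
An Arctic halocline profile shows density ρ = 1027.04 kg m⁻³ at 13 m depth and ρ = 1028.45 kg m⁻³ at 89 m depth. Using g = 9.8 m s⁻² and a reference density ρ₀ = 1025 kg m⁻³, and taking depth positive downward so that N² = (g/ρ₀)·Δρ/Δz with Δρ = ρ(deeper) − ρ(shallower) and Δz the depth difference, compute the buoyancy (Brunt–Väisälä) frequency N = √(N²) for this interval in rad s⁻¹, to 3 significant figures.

0.0133 rad s⁻¹

Δρ = 1028.45 − 1027.04 = 1.41 kg m⁻³ over Δz = 89 − 13 = 76 m.
N² = (9.8/1025) × (1.41/76) = 1.7738 × 10⁻⁴ s⁻².
N = √(1.7738 × 10⁻⁴) = 0.013318 rad s⁻¹ ≈ 0.0133 rad s⁻¹.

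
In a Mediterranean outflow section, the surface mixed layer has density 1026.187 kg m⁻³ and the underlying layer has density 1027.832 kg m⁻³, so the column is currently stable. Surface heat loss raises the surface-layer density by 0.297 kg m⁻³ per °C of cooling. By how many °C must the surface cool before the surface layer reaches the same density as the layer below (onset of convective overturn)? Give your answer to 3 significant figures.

Density deficit of the surface layer: 1027.832 − 1026.187 = 1.645 kg m⁻³.
Required change = 1.645 / 0.297 = 5.54 °C.

5.54 °C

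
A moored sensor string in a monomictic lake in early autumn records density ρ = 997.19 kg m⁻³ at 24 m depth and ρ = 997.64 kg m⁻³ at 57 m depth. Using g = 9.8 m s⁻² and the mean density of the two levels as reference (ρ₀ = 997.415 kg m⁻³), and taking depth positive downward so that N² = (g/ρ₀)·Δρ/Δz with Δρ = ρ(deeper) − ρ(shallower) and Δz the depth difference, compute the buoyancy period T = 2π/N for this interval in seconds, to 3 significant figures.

543 s

Δρ = 997.64 − 997.19 = 0.45 kg m⁻³ over Δz = 57 − 24 = 33 m.
N² = (9.8/997.415) × (0.45/33) = 1.3398 × 10⁻⁴ s⁻².
N = √(1.3398 × 10⁻⁴) = 0.011575 rad s⁻¹, so T = 2π/N = 542.82 s ≈ 543 s.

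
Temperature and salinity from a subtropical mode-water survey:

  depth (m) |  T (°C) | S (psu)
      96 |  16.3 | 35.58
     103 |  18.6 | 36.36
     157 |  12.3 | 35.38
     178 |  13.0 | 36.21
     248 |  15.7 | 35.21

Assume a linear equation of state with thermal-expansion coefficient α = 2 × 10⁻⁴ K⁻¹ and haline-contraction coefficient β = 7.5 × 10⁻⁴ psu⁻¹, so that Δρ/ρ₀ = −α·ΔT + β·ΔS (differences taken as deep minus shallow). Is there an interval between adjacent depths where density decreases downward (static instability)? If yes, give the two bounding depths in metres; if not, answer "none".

Evaluate Δρ/ρ₀ = −αΔT + βΔS across each adjacent pair:
  96–103 m: −αΔT+βΔS = −(2 × 10⁻⁴)(+2.3)+(7.5 × 10⁻⁴)(+0.78) = 1.3 × 10⁻⁴ → stable
  103–157 m: −αΔT+βΔS = −(2 × 10⁻⁴)(-6.3)+(7.5 × 10⁻⁴)(-0.98) = 5.3 × 10⁻⁴ → stable
  157–178 m: −αΔT+βΔS = −(2 × 10⁻⁴)(+0.7)+(7.5 × 10⁻⁴)(+0.83) = 4.8 × 10⁻⁴ → stable
  178–248 m: −αΔT+βΔS = −(2 × 10⁻⁴)(+2.7)+(7.5 × 10⁻⁴)(-1.00) = -1.3 × 10⁻³ → UNSTABLE
The 178–248 m interval has Δρ < 0: lighter water underlies denser water.

178–248 m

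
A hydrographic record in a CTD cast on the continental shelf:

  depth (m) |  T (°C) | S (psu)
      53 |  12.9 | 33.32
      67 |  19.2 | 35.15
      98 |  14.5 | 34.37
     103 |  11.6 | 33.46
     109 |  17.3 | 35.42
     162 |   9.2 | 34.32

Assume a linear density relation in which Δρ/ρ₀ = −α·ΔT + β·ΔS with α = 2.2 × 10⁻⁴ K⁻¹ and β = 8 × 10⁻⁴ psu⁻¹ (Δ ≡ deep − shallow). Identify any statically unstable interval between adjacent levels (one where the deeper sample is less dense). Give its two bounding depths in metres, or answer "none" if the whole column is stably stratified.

98–103 m

Evaluate Δρ/ρ₀ = −αΔT + βΔS across each adjacent pair:
  53–67 m: −αΔT+βΔS = −(2.2 × 10⁻⁴)(+6.3)+(8 × 10⁻⁴)(+1.83) = 7.8 × 10⁻⁵ → stable
  67–98 m: −αΔT+βΔS = −(2.2 × 10⁻⁴)(-4.7)+(8 × 10⁻⁴)(-0.78) = 4.1 × 10⁻⁴ → stable
  98–103 m: −αΔT+βΔS = −(2.2 × 10⁻⁴)(-2.9)+(8 × 10⁻⁴)(-0.91) = -9.0 × 10⁻⁵ → UNSTABLE
  103–109 m: −αΔT+βΔS = −(2.2 × 10⁻⁴)(+5.7)+(8 × 10⁻⁴)(+1.96) = 3.1 × 10⁻⁴ → stable
  109–162 m: −αΔT+βΔS = −(2.2 × 10⁻⁴)(-8.1)+(8 × 10⁻⁴)(-1.10) = 9.0 × 10⁻⁴ → stable
The 98–103 m interval has Δρ < 0: lighter water underlies denser water.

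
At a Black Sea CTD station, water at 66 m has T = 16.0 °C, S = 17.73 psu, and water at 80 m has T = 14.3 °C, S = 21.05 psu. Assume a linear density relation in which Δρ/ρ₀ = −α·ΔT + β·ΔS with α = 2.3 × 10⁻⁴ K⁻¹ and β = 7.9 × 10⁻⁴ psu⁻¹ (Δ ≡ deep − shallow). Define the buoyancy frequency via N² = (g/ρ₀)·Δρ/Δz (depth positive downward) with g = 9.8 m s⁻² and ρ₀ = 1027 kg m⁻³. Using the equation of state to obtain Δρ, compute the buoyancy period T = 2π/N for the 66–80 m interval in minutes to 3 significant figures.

2.28 min

ΔT = -1.7 K, ΔS = +3.32 psu (deep − shallow).
Δρ/ρ₀ = −αΔT + βΔS = 3.91 × 10⁻⁴ + 2.6228 × 10⁻³ = 3.0138 × 10⁻³, so Δρ ≈ 3.095 kg m⁻³.
N² = (g/ρ₀)·Δρ/Δz = g·(Δρ/ρ₀)/Δz = 9.8 × 3.0138 × 10⁻³ / 14 = 2.1097 × 10⁻³ s⁻².
N = √(2.1097 × 10⁻³) = 0.045931 rad s⁻¹ → T = 2π/N = 136.80 s = 2.2800 min ≈ 2.28 min.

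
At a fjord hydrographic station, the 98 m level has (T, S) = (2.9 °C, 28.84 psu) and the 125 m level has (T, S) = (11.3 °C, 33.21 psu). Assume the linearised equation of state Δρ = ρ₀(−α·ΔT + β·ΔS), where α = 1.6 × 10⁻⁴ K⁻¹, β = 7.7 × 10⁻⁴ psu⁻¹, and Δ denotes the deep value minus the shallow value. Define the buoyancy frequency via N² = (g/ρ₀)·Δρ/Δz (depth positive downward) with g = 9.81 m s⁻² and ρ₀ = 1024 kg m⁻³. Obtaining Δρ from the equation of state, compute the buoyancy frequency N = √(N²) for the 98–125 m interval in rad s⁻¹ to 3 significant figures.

ΔT = +8.4 K, ΔS = +4.37 psu (deep − shallow).
Δρ/ρ₀ = −αΔT + βΔS = -1.344 × 10⁻³ + 3.3649 × 10⁻³ = 2.0209 × 10⁻³, so Δρ ≈ 2.069 kg m⁻³.
N² = (g/ρ₀)·Δρ/Δz = g·(Δρ/ρ₀)/Δz = 9.81 × 2.0209 × 10⁻³ / 27 = 7.3426 × 10⁻⁴ s⁻².
N = √(7.3426 × 10⁻⁴) = 0.027097 rad s⁻¹ ≈ 0.0271 rad s⁻¹.

0.0271 rad s⁻¹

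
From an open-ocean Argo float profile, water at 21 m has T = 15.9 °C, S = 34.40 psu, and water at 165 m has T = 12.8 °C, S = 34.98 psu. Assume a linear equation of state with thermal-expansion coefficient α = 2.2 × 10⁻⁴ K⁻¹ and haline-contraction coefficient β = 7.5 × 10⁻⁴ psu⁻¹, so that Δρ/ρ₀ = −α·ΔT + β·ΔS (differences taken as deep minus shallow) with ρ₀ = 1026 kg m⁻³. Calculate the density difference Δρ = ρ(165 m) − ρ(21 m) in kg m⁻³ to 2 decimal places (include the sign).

ΔT = -3.1 K, ΔS = +0.58 psu (deep − shallow).
Δρ/ρ₀ = −(2.2 × 10⁻⁴)(-3.1) + (7.5 × 10⁻⁴)(+0.58) = 1.117 × 10⁻³.
Δρ = 1026 × (1.117 × 10⁻³) = +1.15 kg m⁻³.
Positive Δρ: denser below, stable.

+1.15 kg m⁻³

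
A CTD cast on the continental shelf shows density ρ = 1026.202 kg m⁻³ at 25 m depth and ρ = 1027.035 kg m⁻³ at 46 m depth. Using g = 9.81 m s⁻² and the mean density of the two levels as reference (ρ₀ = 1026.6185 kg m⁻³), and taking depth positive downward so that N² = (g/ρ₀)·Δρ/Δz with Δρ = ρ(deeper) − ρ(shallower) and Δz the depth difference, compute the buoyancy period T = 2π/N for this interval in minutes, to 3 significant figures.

5.38 min

Δρ = 1027.035 − 1026.202 = 0.833 kg m⁻³ over Δz = 46 − 25 = 21 m.
N² = (9.81/1026.6185) × (0.833/21) = 3.7904 × 10⁻⁴ s⁻².
N = √(3.7904 × 10⁻⁴) = 0.019469 rad s⁻¹, so T = 2π/N = 322.73 s = 5.3788 min ≈ 5.38 min.
A positive N² confirms static stability across the interval.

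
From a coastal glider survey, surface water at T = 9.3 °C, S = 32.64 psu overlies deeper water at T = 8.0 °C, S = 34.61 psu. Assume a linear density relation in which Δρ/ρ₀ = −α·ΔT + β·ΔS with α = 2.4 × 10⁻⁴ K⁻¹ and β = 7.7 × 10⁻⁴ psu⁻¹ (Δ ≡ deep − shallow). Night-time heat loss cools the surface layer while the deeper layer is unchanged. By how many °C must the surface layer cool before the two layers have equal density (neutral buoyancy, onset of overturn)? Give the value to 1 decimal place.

Neutral buoyancy requires Δρ = 0, i.e. −α(T_deep − T_surf′) + β(S_deep − S_surf) = 0.
T_surf′ = T_deep − (β/α)·ΔS = 8.0 − (7.7 × 10⁻⁴/2.4 × 10⁻⁴)·(+1.97) = 1.680 °C.
Cooling required: 9.3 − (1.680) = 7.620 °C.

7.6 °C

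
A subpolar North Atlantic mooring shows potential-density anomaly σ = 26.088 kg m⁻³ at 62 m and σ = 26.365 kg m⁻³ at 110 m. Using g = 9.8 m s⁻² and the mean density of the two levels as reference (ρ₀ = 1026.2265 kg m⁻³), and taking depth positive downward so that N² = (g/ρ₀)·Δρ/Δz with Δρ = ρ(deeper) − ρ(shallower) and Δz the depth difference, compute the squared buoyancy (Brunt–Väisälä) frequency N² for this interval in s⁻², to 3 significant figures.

Δρ = 1026.365 − 1026.088 = 0.277 kg m⁻³ over Δz = 110 − 62 = 48 m.
N² = (9.8/1026.2265) × (0.277/48) = 5.5109 × 10⁻⁵ s⁻² ≈ 5.51 × 10⁻⁵ s⁻².

5.51 × 10⁻⁵ s⁻²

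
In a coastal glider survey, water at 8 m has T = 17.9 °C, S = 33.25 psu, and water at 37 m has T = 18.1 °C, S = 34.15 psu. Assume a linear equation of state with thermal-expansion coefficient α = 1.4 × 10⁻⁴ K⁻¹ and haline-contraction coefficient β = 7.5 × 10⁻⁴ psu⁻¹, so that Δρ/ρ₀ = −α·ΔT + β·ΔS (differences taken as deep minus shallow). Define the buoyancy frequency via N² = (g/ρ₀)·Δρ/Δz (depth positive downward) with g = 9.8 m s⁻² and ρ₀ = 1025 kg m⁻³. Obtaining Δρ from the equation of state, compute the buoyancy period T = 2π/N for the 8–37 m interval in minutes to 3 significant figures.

ΔT = +0.2 K, ΔS = +0.90 psu (deep − shallow).
Δρ/ρ₀ = −αΔT + βΔS = -2.80 × 10⁻⁵ + 6.75 × 10⁻⁴ = 6.47 × 10⁻⁴, so Δρ ≈ 0.6632 kg m⁻³.
N² = (g/ρ₀)·Δρ/Δz = g·(Δρ/ρ₀)/Δz = 9.8 × 6.47 × 10⁻⁴ / 29 = 2.1864 × 10⁻⁴ s⁻².
N = √(2.1864 × 10⁻⁴) = 0.014786 rad s⁻¹ → T = 2π/N = 424.94 s = 7.0823 min ≈ 7.08 min.

7.08 min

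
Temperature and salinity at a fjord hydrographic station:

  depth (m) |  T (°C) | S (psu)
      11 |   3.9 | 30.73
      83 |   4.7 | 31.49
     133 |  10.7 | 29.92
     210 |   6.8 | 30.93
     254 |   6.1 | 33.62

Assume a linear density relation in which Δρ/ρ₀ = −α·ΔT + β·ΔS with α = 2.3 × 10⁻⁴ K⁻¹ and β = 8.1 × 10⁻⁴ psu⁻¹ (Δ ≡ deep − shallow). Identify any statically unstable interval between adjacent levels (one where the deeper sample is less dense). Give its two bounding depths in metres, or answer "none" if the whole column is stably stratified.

83–133 m

Evaluate Δρ/ρ₀ = −αΔT + βΔS across each adjacent pair:
  11–83 m: −αΔT+βΔS = −(2.3 × 10⁻⁴)(+0.8)+(8.1 × 10⁻⁴)(+0.76) = 4.3 × 10⁻⁴ → stable
  83–133 m: −αΔT+βΔS = −(2.3 × 10⁻⁴)(+6.0)+(8.1 × 10⁻⁴)(-1.57) = -2.7 × 10⁻³ → UNSTABLE
  133–210 m: −αΔT+βΔS = −(2.3 × 10⁻⁴)(-3.9)+(8.1 × 10⁻⁴)(+1.01) = 1.7 × 10⁻³ → stable
  210–254 m: −αΔT+βΔS = −(2.3 × 10⁻⁴)(-0.7)+(8.1 × 10⁻⁴)(+2.69) = 2.3 × 10⁻³ → stable
The 83–133 m interval has Δρ < 0: lighter water underlies denser water.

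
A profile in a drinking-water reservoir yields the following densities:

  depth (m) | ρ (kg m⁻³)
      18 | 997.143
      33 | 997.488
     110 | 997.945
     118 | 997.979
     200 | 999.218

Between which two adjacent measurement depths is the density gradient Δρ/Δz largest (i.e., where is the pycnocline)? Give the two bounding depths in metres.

Compute the density gradient over each adjacent pair:
  18–33 m: Δρ/Δz = 0.345/15 = 0.023 kg m⁻⁴
  33–110 m: Δρ/Δz = 0.457/77 = 5.9 × 10⁻³ kg m⁻⁴
  110–118 m: Δρ/Δz = 0.034/8 = 4.3 × 10⁻³ kg m⁻⁴
  118–200 m: Δρ/Δz = 1.239/82 = 0.015 kg m⁻⁴
The largest gradient is in the 18–33 m interval — the pycnocline.

18–33 m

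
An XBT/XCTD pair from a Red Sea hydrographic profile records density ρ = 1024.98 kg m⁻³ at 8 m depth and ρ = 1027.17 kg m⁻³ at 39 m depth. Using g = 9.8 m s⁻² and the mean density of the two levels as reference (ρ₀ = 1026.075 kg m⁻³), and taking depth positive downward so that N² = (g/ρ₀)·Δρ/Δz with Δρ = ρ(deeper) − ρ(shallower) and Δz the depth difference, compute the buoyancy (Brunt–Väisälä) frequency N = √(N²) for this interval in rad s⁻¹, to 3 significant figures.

0.0260 rad s⁻¹

Δρ = 1027.17 − 1024.98 = 2.19 kg m⁻³ over Δz = 39 − 8 = 31 m.
N² = (9.8/1026.075) × (2.19/31) = 6.7473 × 10⁻⁴ s⁻².
N = √(6.7473 × 10⁻⁴) = 0.025976 rad s⁻¹ ≈ 0.0260 rad s⁻¹.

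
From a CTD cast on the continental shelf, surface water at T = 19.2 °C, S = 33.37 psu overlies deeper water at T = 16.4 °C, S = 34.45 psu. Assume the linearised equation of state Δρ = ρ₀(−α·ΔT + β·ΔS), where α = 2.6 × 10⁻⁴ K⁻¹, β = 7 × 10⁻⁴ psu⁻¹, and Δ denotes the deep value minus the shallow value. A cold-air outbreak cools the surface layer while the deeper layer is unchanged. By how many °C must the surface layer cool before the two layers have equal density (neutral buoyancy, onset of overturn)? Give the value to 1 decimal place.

5.7 °C

Neutral buoyancy requires Δρ = 0, i.e. −α(T_deep − T_surf′) + β(S_deep − S_surf) = 0.
T_surf′ = T_deep − (β/α)·ΔS = 16.4 − (7 × 10⁻⁴/2.6 × 10⁻⁴)·(+1.08) = 13.492 °C.
Cooling required: 19.2 − (13.492) = 5.708 °C.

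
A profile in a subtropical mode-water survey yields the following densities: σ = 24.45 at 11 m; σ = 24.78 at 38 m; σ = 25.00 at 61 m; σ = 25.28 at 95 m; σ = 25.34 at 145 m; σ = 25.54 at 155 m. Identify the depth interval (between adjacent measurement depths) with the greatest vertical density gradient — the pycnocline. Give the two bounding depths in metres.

145–155 m

Compute the density gradient over each adjacent pair:
  11–38 m: Δρ/Δz = 0.33/27 = 0.012 kg m⁻⁴
  38–61 m: Δρ/Δz = 0.22/23 = 9.6 × 10⁻³ kg m⁻⁴
  61–95 m: Δρ/Δz = 0.28/34 = 8.2 × 10⁻³ kg m⁻⁴
  95–145 m: Δρ/Δz = 0.06/50 = 1.2 × 10⁻³ kg m⁻⁴
  145–155 m: Δρ/Δz = 0.20/10 = 0.020 kg m⁻⁴
The largest gradient is in the 145–155 m interval — the pycnocline.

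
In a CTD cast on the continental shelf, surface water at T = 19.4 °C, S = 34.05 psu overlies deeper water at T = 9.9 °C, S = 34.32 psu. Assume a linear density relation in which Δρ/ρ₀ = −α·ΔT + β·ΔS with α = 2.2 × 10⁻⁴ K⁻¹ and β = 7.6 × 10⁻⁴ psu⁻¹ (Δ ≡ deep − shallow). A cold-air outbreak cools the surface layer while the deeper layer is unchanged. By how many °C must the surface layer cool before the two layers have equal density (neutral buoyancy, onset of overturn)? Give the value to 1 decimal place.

Neutral buoyancy requires Δρ = 0, i.e. −α(T_deep − T_surf′) + β(S_deep − S_surf) = 0.
T_surf′ = T_deep − (β/α)·ΔS = 9.9 − (7.6 × 10⁻⁴/2.2 × 10⁻⁴)·(+0.27) = 8.967 °C.
Cooling required: 19.4 − (8.967) = 10.433 °C.

10.4 °C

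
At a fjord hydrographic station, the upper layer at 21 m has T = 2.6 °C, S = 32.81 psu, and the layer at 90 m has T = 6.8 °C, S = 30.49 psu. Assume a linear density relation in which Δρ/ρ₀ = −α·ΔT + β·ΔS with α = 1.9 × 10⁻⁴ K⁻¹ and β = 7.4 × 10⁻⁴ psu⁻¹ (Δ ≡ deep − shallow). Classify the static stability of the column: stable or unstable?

unstable

ΔT = 6.8 − 2.6 = +4.2 K and ΔS = 30.49 − 32.81 = -2.32 psu (deep − shallow).
−αΔT = -7.98 × 10⁻⁴; βΔS = -1.7168 × 10⁻³; sum Δρ/ρ₀ = -2.5148 × 10⁻³.
Δρ/ρ₀ < 0, so Δρ < 0: deeper water is lighter → statically unstable; the column would overturn.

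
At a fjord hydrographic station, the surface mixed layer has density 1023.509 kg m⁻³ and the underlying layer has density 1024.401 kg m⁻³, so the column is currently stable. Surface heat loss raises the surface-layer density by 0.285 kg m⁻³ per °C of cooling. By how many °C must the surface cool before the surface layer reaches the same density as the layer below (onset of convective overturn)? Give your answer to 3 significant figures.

3.13 °C

Density deficit of the surface layer: 1024.401 − 1023.509 = 0.892 kg m⁻³.
Required change = 0.892 / 0.285 = 3.13 °C.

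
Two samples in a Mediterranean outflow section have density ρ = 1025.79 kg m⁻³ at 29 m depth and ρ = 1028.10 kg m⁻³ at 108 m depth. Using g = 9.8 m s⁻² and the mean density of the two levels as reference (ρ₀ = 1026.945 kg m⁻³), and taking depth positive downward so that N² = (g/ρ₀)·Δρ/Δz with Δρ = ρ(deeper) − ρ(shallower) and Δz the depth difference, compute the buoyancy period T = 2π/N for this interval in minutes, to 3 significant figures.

6.27 min

Δρ = 1028.10 − 1025.79 = 2.31 kg m⁻³ over Δz = 108 − 29 = 79 m.
N² = (9.8/1026.945) × (2.31/79) = 2.7904 × 10⁻⁴ s⁻².
N = √(2.7904 × 10⁻⁴) = 0.016704 rad s⁻¹, so T = 2π/N = 376.15 s = 6.2692 min ≈ 6.27 min.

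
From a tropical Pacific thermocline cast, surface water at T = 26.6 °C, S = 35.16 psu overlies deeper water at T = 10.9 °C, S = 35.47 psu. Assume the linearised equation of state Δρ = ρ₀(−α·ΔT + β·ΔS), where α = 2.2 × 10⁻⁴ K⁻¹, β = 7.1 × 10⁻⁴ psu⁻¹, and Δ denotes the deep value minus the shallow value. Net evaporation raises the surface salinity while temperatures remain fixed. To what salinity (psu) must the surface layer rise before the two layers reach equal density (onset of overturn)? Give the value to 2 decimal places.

Neutral buoyancy requires −α(T_deep − T_surf) + β(S_deep − S_surf′) = 0.
S_surf′ = S_deep − (α/β)·ΔT = 35.47 − (2.2 × 10⁻⁴/7.1 × 10⁻⁴)·(-15.7) = 40.3348 psu.
Increase required: 40.3348 − 35.16 = 5.1748 psu.

40.33 psu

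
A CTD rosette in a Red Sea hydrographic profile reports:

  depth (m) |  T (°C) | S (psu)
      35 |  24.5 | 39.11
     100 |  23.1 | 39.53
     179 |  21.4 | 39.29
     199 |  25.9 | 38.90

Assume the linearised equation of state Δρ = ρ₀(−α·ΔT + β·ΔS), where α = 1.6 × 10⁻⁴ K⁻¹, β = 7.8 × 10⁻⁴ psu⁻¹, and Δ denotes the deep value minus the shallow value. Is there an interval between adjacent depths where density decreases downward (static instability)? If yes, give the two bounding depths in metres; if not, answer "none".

Evaluate Δρ/ρ₀ = −αΔT + βΔS across each adjacent pair:
  35–100 m: −αΔT+βΔS = −(1.6 × 10⁻⁴)(-1.4)+(7.8 × 10⁻⁴)(+0.42) = 5.5 × 10⁻⁴ → stable
  100–179 m: −αΔT+βΔS = −(1.6 × 10⁻⁴)(-1.7)+(7.8 × 10⁻⁴)(-0.24) = 8.5 × 10⁻⁵ → stable
  179–199 m: −αΔT+βΔS = −(1.6 × 10⁻⁴)(+4.5)+(7.8 × 10⁻⁴)(-0.39) = -1.0 × 10⁻³ → UNSTABLE
The 179–199 m interval has Δρ < 0: lighter water underlies denser water.

179–199 m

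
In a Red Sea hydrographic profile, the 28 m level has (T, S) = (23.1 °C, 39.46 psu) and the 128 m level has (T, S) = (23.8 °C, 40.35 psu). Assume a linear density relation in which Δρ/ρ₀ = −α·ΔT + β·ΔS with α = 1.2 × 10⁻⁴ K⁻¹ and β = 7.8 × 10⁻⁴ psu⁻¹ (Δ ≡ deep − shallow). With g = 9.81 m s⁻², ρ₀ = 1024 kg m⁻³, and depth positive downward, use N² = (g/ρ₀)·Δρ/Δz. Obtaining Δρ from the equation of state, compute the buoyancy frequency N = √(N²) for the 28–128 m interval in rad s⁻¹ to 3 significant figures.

7.74 × 10⁻³ rad s⁻¹

ΔT = +0.7 K, ΔS = +0.89 psu (deep − shallow).
Δρ/ρ₀ = −αΔT + βΔS = -8.40 × 10⁻⁵ + 6.942 × 10⁻⁴ = 6.102 × 10⁻⁴, so Δρ ≈ 0.6248 kg m⁻³.
N² = (g/ρ₀)·Δρ/Δz = g·(Δρ/ρ₀)/Δz = 9.81 × 6.102 × 10⁻⁴ / 100 = 5.9861 × 10⁻⁵ s⁻².
N = √(5.9861 × 10⁻⁵) = 7.7370 × 10⁻³ rad s⁻¹ ≈ 7.74 × 10⁻³ rad s⁻¹.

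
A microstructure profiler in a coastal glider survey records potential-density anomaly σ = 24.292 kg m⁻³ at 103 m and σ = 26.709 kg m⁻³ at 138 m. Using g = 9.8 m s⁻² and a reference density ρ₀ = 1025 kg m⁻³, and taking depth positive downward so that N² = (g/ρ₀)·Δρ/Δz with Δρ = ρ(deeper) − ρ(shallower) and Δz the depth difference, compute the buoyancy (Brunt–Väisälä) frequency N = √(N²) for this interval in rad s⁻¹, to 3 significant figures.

0.0257 rad s⁻¹

Δρ = 1026.709 − 1024.292 = 2.417 kg m⁻³ over Δz = 138 − 103 = 35 m.
N² = (9.8/1025) × (2.417/35) = 6.6025 × 10⁻⁴ s⁻².
N = √(6.6025 × 10⁻⁴) = 0.025695 rad s⁻¹ ≈ 0.0257 rad s⁻¹.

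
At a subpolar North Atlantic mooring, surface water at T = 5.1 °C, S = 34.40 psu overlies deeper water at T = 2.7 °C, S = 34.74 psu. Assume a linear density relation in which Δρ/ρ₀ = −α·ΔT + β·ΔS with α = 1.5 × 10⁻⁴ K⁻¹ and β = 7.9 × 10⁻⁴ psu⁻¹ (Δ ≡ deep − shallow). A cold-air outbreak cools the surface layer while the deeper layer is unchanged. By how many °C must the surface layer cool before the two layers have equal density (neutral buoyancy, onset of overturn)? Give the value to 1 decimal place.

Neutral buoyancy requires Δρ = 0, i.e. −α(T_deep − T_surf′) + β(S_deep − S_surf) = 0.
T_surf′ = T_deep − (β/α)·ΔS = 2.7 − (7.9 × 10⁻⁴/1.5 × 10⁻⁴)·(+0.34) = 0.909 °C.
Cooling required: 5.1 − (0.909) = 4.191 °C.

4.2 °C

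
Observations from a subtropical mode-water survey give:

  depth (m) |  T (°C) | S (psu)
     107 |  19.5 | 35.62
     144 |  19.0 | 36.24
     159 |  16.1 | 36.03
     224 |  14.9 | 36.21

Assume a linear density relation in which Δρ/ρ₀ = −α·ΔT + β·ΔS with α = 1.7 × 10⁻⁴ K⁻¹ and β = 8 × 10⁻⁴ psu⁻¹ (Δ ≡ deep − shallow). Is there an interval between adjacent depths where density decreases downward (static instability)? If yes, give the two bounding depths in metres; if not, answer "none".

none

Evaluate Δρ/ρ₀ = −αΔT + βΔS across each adjacent pair:
  107–144 m: −αΔT+βΔS = −(1.7 × 10⁻⁴)(-0.5)+(8 × 10⁻⁴)(+0.62) = 5.8 × 10⁻⁴ → stable
  144–159 m: −αΔT+βΔS = −(1.7 × 10⁻⁴)(-2.9)+(8 × 10⁻⁴)(-0.21) = 3.3 × 10⁻⁴ → stable
  159–224 m: −αΔT+βΔS = −(1.7 × 10⁻⁴)(-1.2)+(8 × 10⁻⁴)(+0.18) = 3.5 × 10⁻⁴ → stable
Every interval has Δρ > 0: the column is stably stratified throughout.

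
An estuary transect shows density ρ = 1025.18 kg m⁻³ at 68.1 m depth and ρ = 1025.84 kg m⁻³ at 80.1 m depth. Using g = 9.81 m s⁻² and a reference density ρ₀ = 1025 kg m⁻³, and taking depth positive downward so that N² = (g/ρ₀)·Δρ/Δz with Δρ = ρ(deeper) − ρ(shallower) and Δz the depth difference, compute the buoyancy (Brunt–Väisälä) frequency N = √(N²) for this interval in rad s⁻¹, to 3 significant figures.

0.0229 rad s⁻¹

Δρ = 1025.84 − 1025.18 = 0.66 kg m⁻³ over Δz = 80.1 − 68.1 = 12 m.
N² = (9.81/1025) × (0.66/12) = 5.2639 × 10⁻⁴ s⁻².
N = √(5.2639 × 10⁻⁴) = 0.022943 rad s⁻¹ ≈ 0.0229 rad s⁻¹.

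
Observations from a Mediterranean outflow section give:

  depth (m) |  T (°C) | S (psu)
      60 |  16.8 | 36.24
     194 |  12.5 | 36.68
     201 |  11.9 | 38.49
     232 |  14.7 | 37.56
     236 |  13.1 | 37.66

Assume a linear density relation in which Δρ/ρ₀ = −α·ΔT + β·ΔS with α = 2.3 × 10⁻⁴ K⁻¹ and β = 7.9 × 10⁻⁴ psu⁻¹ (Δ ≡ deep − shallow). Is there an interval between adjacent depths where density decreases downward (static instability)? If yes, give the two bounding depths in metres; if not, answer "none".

201–232 m

Evaluate Δρ/ρ₀ = −αΔT + βΔS across each adjacent pair:
  60–194 m: −αΔT+βΔS = −(2.3 × 10⁻⁴)(-4.3)+(7.9 × 10⁻⁴)(+0.44) = 1.3 × 10⁻³ → stable
  194–201 m: −αΔT+βΔS = −(2.3 × 10⁻⁴)(-0.6)+(7.9 × 10⁻⁴)(+1.81) = 1.6 × 10⁻³ → stable
  201–232 m: −αΔT+βΔS = −(2.3 × 10⁻⁴)(+2.8)+(7.9 × 10⁻⁴)(-0.93) = -1.4 × 10⁻³ → UNSTABLE
  232–236 m: −αΔT+βΔS = −(2.3 × 10⁻⁴)(-1.6)+(7.9 × 10⁻⁴)(+0.10) = 4.5 × 10⁻⁴ → stable
The 201–232 m interval has Δρ < 0: lighter water underlies denser water.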